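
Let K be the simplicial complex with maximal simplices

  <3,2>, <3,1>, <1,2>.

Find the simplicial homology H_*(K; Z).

We work with the vertex ordering 1 < 2 < 3. The simplices of K, each written with vertices in increasing order, are:

  0-simplices (3): [1], [2], [3]
  1-simplices (3): [1,2], [1,3], [2,3]

Hence C_0 ≅ Z^3, C_1 ≅ Z^3.

∂_1: C_1 → C_0 sends each edge [p,q] (with p < q) to q − p. For instance
  ∂[2,3] = [3] − [2].
The 3×3 boundary matrix has rank 2 and Smith normal form diag(1,1).

Reading off H_k = ker ∂_k / im ∂_{k+1}:

  H_0: rank C_0 − rank ∂_1 = 3 − 2 = 1, and the invariant factors of ∂_1 are all 1, so H_0 = Z.
  H_1: rank ker ∂_1 − rank ∂_2 = (3 − 2) − 0 = 1, and there is no ∂_2, so H_1 = Z.

As a check, the Euler characteristic is 3 − 3 = 0, which agrees with 1 − 1 = 0.
(K is a triangulation of the circle S^1.)

H_0 ≅ Z,  H_1 ≅ Z.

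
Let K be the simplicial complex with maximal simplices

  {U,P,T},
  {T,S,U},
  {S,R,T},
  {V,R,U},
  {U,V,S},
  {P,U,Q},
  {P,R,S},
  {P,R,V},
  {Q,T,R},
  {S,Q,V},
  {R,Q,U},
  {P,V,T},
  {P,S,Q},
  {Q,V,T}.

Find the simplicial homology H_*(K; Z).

H_0 = Z,  H_1 = Z^2,  H_2 = Z.

Order the vertices as P < Q < R < S < T < U < V. Listing each simplex with vertices in this order, K has dimension 2 with simplices:

  0-simplices (7): P, Q, R, S, T, U, V
  1-simplices (21): PQ, PR, PS, PT, PU, PV, QR, QS, QT, QU, QV, RS, RT, RU, RV, ST, SU, SV, TU, TV, UV
  2-simplices (14): PQS, PQU, PRS, PRV, PTU, PTV, QRT, QRU, QSV, QTV, RST, RUV, STU, SUV

so the chain groups are C_0 ≅ Z^7, C_1 ≅ Z^21, C_2 ≅ Z^14.

Boundary ∂_1: C_1 → C_0 is given by ∂[p,q] = [q] − [p]. For instance
  ∂PV = V − P.
The resulting 7×21 matrix has rank 6, and its Smith normal form has invariant factors (1,1,1,1,1,1).

Boundary ∂_2: C_2 → C_1 sends each 2-simplex [p,q,r] to [q,r] − [p,r] + [p,q]. For instance
  ∂QRT = RT − QT + QR,
  ∂QRU = RU − QU + QR.
This gives a 21×14 integer matrix of rank 13; reducing to Smith normal form yields diagonal entries (1,1,1,1,1,1,1,1,1,1,1,1,1).

Computing H_k = (kernel of ∂_k) / (image of ∂_{k+1}):

  H_0: rank C_0 − rank ∂_1 = 7 − 6 = 1, and the invariant factors of ∂_1 are all 1, so H_0 = Z.
  H_1: rank ker ∂_1 − rank ∂_2 = (21 − 6) − 13 = 2, and the invariant factors of ∂_2 are all 1, so H_1 = Z^2.
  H_2: rank ker ∂_2 − rank ∂_3 = (14 − 13) − 0 = 1, and there is no ∂_3, so H_2 = Z.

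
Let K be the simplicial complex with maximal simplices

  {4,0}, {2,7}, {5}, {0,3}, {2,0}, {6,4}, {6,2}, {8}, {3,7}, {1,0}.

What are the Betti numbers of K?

b_0 = 3, b_1 = 2.

K has 9 vertices, 8 edges.
rank ∂_0 = 0, rank ∂_1 = 6 ⇒ b_0 = 9 − 0 − 6 = 3; all invariant factors of ∂_1 are 1 so no torsion. So H_0 ≅ Z^3.
rank ∂_1 = 6, rank ∂_2 = 0 ⇒ b_1 = 8 − 6 − 0 = 2. So H_1 ≅ Z^2.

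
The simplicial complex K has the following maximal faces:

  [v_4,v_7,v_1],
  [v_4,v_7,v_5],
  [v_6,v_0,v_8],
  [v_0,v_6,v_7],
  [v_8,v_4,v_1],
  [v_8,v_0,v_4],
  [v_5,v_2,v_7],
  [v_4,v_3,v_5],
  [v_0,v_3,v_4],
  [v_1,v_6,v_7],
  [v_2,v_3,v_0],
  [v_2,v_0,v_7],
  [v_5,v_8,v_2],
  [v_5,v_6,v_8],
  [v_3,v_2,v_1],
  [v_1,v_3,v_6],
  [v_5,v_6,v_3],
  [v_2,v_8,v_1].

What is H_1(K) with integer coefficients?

H_1 ≅ Z^2.

Order the vertices as v_0 < v_1 < v_2 < v_3 < v_4 < v_5 < v_6 < v_7 < v_8. Listing each simplex with vertices in this order, K has dimension 2 with simplices:

  0-simplices (9): [v_0], [v_1], [v_2], [v_3], [v_4], [v_5], [v_6], [v_7], [v_8]
  1-simplices (27): (27 of them)
  2-simplices (18): (18 of them)

Hence C_0 ≅ Z^9, C_1 ≅ Z^27, C_2 ≅ Z^18.

Boundary ∂_1: C_1 → C_0 is given by ∂[p,q] = [q] − [p].
The 9×27 boundary matrix has rank 8 and Smith normal form diag(1,1,1,1,1,1,1,1).

The boundary map ∂_2: C_2 → C_1 acts by ∂[p,q,r] = [q,r] − [p,r] + [p,q]. For instance
  ∂[v_4,v_5,v_7] = [v_5,v_7] − [v_4,v_7] + [v_4,v_5],
  ∂[v_1,v_4,v_7] = [v_4,v_7] − [v_1,v_7] + [v_1,v_4].
The resulting 27×18 matrix has rank 17, and its Smith normal form has invariant factors (1,1,1,1,1,1,1,1,1,1,1,1,1,1,1,1,1).

Reading off H_k = ker ∂_k / im ∂_{k+1}:

  H_1: rank ker ∂_1 − rank ∂_2 = (27 − 8) − 17 = 2, and the invariant factors of ∂_2 are all 1, so H_1 ≅ Z^2.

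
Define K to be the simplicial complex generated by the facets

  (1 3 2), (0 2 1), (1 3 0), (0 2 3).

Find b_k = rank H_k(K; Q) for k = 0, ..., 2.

b_0 = 1, b_1 = 0, b_2 = 1.

We work with the vertex ordering 0 < 1 < 2 < 3. The simplices of K, each written with vertices in increasing order, are:

  0-simplices (4): [0], [1], [2], [3]
  1-simplices (6): [0,1], [0,2], [0,3], [1,2], [1,3], [2,3]
  2-simplices (4): [0,1,2], [0,1,3], [0,2,3], [1,2,3]

so the chain groups are C_0 ≅ Z^4, C_1 ≅ Z^6, C_2 ≅ Z^4.

∂_1: C_1 → C_0 sends each edge [p,q] (with p < q) to q − p.
The resulting 4×6 matrix has rank 3, and its Smith normal form has invariant factors (1,1,1).

The boundary map ∂_2: C_2 → C_1 sends each 2-simplex [p,q,r] to [q,r] − [p,r] + [p,q]. For instance
  ∂[0,1,2] = [1,2] − [0,2] + [0,1],
  ∂[1,2,3] = [2,3] − [1,3] + [1,2].
The resulting 6×4 matrix has rank 3, and its Smith normal form has invariant factors (1,1,1).

From H_k ≅ ker(∂_k) / im(∂_{k+1}) we obtain:

  H_0: rank C_0 − rank ∂_1 = 4 − 3 = 1, and the invariant factors of ∂_1 are all 1, so H_0 = Z.
  H_1: rank ker ∂_1 − rank ∂_2 = (6 − 3) − 3 = 0, and the invariant factors of ∂_2 are all 1, so H_1 = 0.
  H_2: rank ker ∂_2 − rank ∂_3 = (4 − 3) − 0 = 1, and there is no ∂_3, so H_2 = Z.

Hence the Betti numbers are b_0 = 1, b_1 = 0, b_2 = 1.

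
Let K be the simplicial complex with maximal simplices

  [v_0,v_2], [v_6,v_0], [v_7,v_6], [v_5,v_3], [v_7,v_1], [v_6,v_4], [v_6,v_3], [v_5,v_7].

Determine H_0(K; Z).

Order the vertices as v_0 < v_1 < v_2 < v_3 < v_4 < v_5 < v_6 < v_7. Listing each simplex with vertices in this order, K has dimension 1 with simplices:

  0-simplices (8): [v_0], [v_1], [v_2], [v_3], [v_4], [v_5], [v_6], [v_7]
  1-simplices (8): [v_0,v_2], [v_0,v_6], [v_1,v_7], [v_3,v_5], [v_3,v_6], [v_4,v_6], [v_5,v_7], [v_6,v_7]

so the chain groups are C_0 ≅ Z^8, C_1 ≅ Z^8.

∂_1: C_1 → C_0 sends each edge [p,q] (with p < q) to q − p.
As a 8×8 matrix over Z this has rank 7, with invariant factors (1,1,1,1,1,1,1).

Now H_k = ker ∂_k / im ∂_{k+1}, so:

  H_0: rank C_0 − rank ∂_1 = 8 − 7 = 1, and the invariant factors of ∂_1 are all 1, so H_0 ≅ Z.

H_0 ≅ Z.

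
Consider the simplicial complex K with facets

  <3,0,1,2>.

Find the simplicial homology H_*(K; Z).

H_0 = Z,  H_1 = 0,  H_2 = 0,  H_3 = 0.

We work with the vertex ordering 0 < 1 < 2 < 3. The simplices of K, each written with vertices in increasing order, are:

  0-simplices (4): [0], [1], [2], [3]
  1-simplices (6): [0,1], [0,2], [0,3], [1,2], [1,3], [2,3]
  2-simplices (4): [0,1,2], [0,1,3], [0,2,3], [1,2,3]
  3-simplices (1): [0,1,2,3]

giving chain groups C_0 ≅ Z^4, C_1 ≅ Z^6, C_2 ≅ Z^4, C_3 ≅ Z^1.

Boundary ∂_1: C_1 → C_0 maps an edge to its endpoints' difference, ∂[p,q] = q − p. For instance
  ∂[0,3] = [3] − [0].
As a 4×6 matrix over Z this has rank 3, with invariant factors (1,1,1).

Boundary ∂_2: C_2 → C_1 acts by ∂[p,q,r] = [q,r] − [p,r] + [p,q]. For instance
  ∂[0,1,2] = [1,2] − [0,2] + [0,1],
  ∂[0,1,3] = [1,3] − [0,3] + [0,1].
As a 6×4 matrix over Z this has rank 3, with invariant factors (1,1,1).

∂_3: C_3 → C_2 sends each 3-simplex σ to the alternating sum Σ_i (−1)^i (σ with its i-th vertex removed). For instance
  ∂[0,1,2,3] = [1,2,3] − [0,2,3] + [0,1,3] − [0,1,2].
The 4×1 boundary matrix has rank 1 and Smith normal form diag(1).

Reading off H_k = ker ∂_k / im ∂_{k+1}:

  H_0: rank C_0 − rank ∂_1 = 4 − 3 = 1, and the invariant factors of ∂_1 are all 1, so H_0 ≅ Z.
  H_1: rank ker ∂_1 − rank ∂_2 = (6 − 3) − 3 = 0, and the invariant factors of ∂_2 are all 1, so H_1 ≅ 0.
  H_2: rank ker ∂_2 − rank ∂_3 = (4 − 3) − 1 = 0, and the invariant factors of ∂_3 are all 1, so H_2 ≅ 0.
  H_3: rank ker ∂_3 − rank ∂_4 = (1 − 1) − 0 = 0, and there is no ∂_4, so H_3 ≅ 0.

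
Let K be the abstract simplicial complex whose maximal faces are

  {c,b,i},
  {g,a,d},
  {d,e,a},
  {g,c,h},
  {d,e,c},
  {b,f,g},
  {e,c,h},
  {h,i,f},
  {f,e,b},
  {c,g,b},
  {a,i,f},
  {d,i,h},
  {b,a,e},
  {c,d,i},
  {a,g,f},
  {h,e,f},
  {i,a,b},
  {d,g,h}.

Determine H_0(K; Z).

Take the total order a < b < c < d < e < f < g < h < i on the vertex set. Then K (dimension 2) consists of the simplices:

  0-simplices (9): a, b, c, d, e, f, g, h, i
  1-simplices (27): ab, ad, ae, af, ag, ai, bc, be, bf, bg, bi, cd, ce, cg, ch, ci, de, dg, dh, di, ef, eh, fg, fh, fi, gh, hi
  2-simplices (18): abe, abi, ade, adg, afg, afi, bcg, bci, bef, bfg, cde, cdi, ceh, cgh, dgh, dhi, efh, fhi

so the chain groups are C_0 ≅ Z^9, C_1 ≅ Z^27, C_2 ≅ Z^18.

Boundary ∂_1: C_1 → C_0 maps an edge to its endpoints' difference, ∂[p,q] = q − p. For instance
  ∂ae = e − a.
The resulting 9×27 matrix has rank 8, and its Smith normal form has invariant factors (1,1,1,1,1,1,1,1).

The boundary map ∂_2: C_2 → C_1 maps a triangle to the signed sum of its edges. For instance
  ∂afg = fg − ag + af,
  ∂ade = de − ae + ad.
The resulting 27×18 matrix has rank 18, and its Smith normal form has invariant factors (1,1,1,1,1,1,1,1,1,1,1,1,1,1,1,1,1,2).

Computing H_k = (kernel of ∂_k) / (image of ∂_{k+1}):

  H_0: rank C_0 − rank ∂_1 = 9 − 8 = 1, and the invariant factors of ∂_1 are all 1, so H_0 = Z.

H_0 = Z.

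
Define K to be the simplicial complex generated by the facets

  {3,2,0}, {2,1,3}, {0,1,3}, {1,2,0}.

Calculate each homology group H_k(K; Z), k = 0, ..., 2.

H_0 = Z,  H_1 = 0,  H_2 = Z.

Fix the vertex order 0 < 1 < 2 < 3 and write every simplex with vertices in increasing order. Then dim K = 2 and the simplices of K are:

  0-simplices (4): [0], [1], [2], [3]
  1-simplices (6): [0,1], [0,2], [0,3], [1,2], [1,3], [2,3]
  2-simplices (4): [0,1,2], [0,1,3], [0,2,3], [1,2,3]

giving chain groups C_0 ≅ Z^4, C_1 ≅ Z^6, C_2 ≅ Z^4.

The boundary map ∂_1: C_1 → C_0 sends each edge [p,q] (with p < q) to q − p.
This gives a 4×6 integer matrix of rank 3; reducing to Smith normal form yields diagonal entries (1,1,1).

The boundary map ∂_2: C_2 → C_1 maps a triangle to the signed sum of its edges. For instance
  ∂[0,1,2] = [1,2] − [0,2] + [0,1],
  ∂[0,2,3] = [2,3] − [0,3] + [0,2].
The 6×4 boundary matrix has rank 3 and Smith normal form diag(1,1,1).

Reading off H_k = ker ∂_k / im ∂_{k+1}:

  H_0: rank C_0 − rank ∂_1 = 4 − 3 = 1, and the invariant factors of ∂_1 are all 1, so H_0 ≅ Z.
  H_1: rank ker ∂_1 − rank ∂_2 = (6 − 3) − 3 = 0, and the invariant factors of ∂_2 are all 1, so H_1 ≅ 0.
  H_2: rank ker ∂_2 − rank ∂_3 = (4 − 3) − 0 = 1, and there is no ∂_3, so H_2 ≅ Z.

As a check, the Euler characteristic is 4 − 6 + 4 = 2, which agrees with 1 − 0 + 1 = 2.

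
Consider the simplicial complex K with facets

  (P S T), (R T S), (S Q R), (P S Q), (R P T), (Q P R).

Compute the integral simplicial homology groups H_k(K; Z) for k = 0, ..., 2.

H_0 = Z,  H_1 = 0,  H_2 = Z.

Fix the vertex order P < Q < R < S < T and write every simplex with vertices in increasing order. Then dim K = 2 and the simplices of K are:

  0-simplices (5): P, Q, R, S, T
  1-simplices (9): PQ, PR, PS, PT, QR, QS, RS, RT, ST
  2-simplices (6): PQR, PQS, PRT, PST, QRS, RST

giving chain groups C_0 ≅ Z^5, C_1 ≅ Z^9, C_2 ≅ Z^6.

∂_1: C_1 → C_0 maps an edge to its endpoints' difference, ∂[p,q] = q − p.
This gives a 5×9 integer matrix of rank 4; reducing to Smith normal form yields diagonal entries (1,1,1,1).

∂_2: C_2 → C_1 maps a triangle to the signed sum of its edges. For instance
  ∂PST = ST − PT + PS,
  ∂RST = ST − RT + RS.
As a 9×6 matrix over Z this has rank 5, with invariant factors (1,1,1,1,1).

From H_k ≅ ker(∂_k) / im(∂_{k+1}) we obtain:

  H_0: rank C_0 − rank ∂_1 = 5 − 4 = 1, and the invariant factors of ∂_1 are all 1, so H_0 = Z.
  H_1: rank ker ∂_1 − rank ∂_2 = (9 − 4) − 5 = 0, and the invariant factors of ∂_2 are all 1, so H_1 = 0.
  H_2: rank ker ∂_2 − rank ∂_3 = (6 − 5) − 0 = 1, and there is no ∂_3, so H_2 = Z.

As a check, the Euler characteristic is 5 − 9 + 6 = 2, which agrees with 1 − 0 + 1 = 2.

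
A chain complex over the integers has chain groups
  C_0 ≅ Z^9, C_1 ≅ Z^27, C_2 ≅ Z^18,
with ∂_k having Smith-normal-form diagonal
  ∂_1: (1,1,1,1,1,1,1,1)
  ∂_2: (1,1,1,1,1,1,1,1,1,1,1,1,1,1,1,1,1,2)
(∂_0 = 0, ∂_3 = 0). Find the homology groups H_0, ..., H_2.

H_0 = Z,  H_1 = Z ⊕ Z_2,  H_2 = 0.

H_0: b_0 = 9 − 0 − 8 = 1; torsion from ∂_1 factors > 1: none. So H_0 = Z.
H_1: b_1 = 27 − 8 − 18 = 1; torsion from ∂_2 factors > 1: [2]. So H_1 = Z ⊕ Z_2.
H_2: b_2 = 18 − 18 − 0 = 0; torsion from ∂_3 factors > 1: none. So H_2 = 0.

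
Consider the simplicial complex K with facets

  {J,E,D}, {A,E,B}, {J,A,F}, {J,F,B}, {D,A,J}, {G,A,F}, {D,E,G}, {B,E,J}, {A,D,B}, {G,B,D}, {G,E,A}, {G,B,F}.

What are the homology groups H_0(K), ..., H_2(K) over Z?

H_0 = Z,  H_1 = Z/2Z,  H_2 = 0.

We work with the vertex ordering A < B < D < E < F < G < J. The simplices of K, each written with vertices in increasing order, are:

  0-simplices (7): A, B, D, E, F, G, J
  1-simplices (18): AB, AD, AE, AF, AG, AJ, BD, BE, BF, BG, BJ, DE, DG, DJ, EG, EJ, FG, FJ
  2-simplices (12): ABD, ABE, ADJ, AEG, AFG, AFJ, BDG, BEJ, BFG, BFJ, DEG, DEJ

so the chain groups are C_0 ≅ Z^7, C_1 ≅ Z^18, C_2 ≅ Z^12.

Boundary ∂_1: C_1 → C_0 is given by ∂[p,q] = [q] − [p].
The 7×18 boundary matrix has rank 6 and Smith normal form diag(1,1,1,1,1,1).

Boundary ∂_2: C_2 → C_1 sends each 2-simplex [p,q,r] to [q,r] − [p,r] + [p,q]. For instance
  ∂AFJ = FJ − AJ + AF,
  ∂AFG = FG − AG + AF.
The 18×12 boundary matrix has rank 12 and Smith normal form diag(1,1,1,1,1,1,1,1,1,1,1,2).

From H_k ≅ ker(∂_k) / im(∂_{k+1}) we obtain:

  H_0: rank C_0 − rank ∂_1 = 7 − 6 = 1, and the invariant factors of ∂_1 are all 1, so H_0 ≅ Z.
  H_1: rank ker ∂_1 − rank ∂_2 = (18 − 6) − 12 = 0, and ∂_2 has invariant factor 2 > 1, so H_1 ≅ Z/2Z.
  H_2: rank ker ∂_2 − rank ∂_3 = (12 − 12) − 0 = 0, and there is no ∂_3, so H_2 ≅ 0.

As a check, the Euler characteristic is 7 − 18 + 12 = 1, which agrees with 1 − 0 + 0 = 1.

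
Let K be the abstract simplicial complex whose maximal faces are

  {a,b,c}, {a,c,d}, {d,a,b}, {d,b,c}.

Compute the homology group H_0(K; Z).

H_0 = Z.

K has 4 vertices, 6 edges, 4 triangles.
rank ∂_0 = 0, rank ∂_1 = 3 ⇒ b_0 = 4 − 0 − 3 = 1; all invariant factors of ∂_1 are 1 so no torsion. So H_0 = Z.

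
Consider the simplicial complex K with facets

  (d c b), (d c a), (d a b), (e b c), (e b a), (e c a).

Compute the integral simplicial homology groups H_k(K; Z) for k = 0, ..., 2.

Fix the vertex order a < b < c < d < e and write every simplex with vertices in increasing order. Then dim K = 2 and the simplices of K are:

  0-simplices (5): a, b, c, d, e
  1-simplices (9): ab, ac, ad, ae, bc, bd, be, cd, ce
  2-simplices (6): abd, abe, acd, ace, bcd, bce

so the chain groups are C_0 ≅ Z^5, C_1 ≅ Z^9, C_2 ≅ Z^6.

The boundary map ∂_1: C_1 → C_0 sends each edge [p,q] (with p < q) to q − p. For instance
  ∂ae = e − a.
The resulting 5×9 matrix has rank 4, and its Smith normal form has invariant factors (1,1,1,1).

∂_2: C_2 → C_1 acts by ∂[p,q,r] = [q,r] − [p,r] + [p,q]. For instance
  ∂acd = cd − ad + ac,
  ∂bcd = cd − bd + bc.
As a 9×6 matrix over Z this has rank 5, with invariant factors (1,1,1,1,1).

Now H_k = ker ∂_k / im ∂_{k+1}, so:

  H_0: rank C_0 − rank ∂_1 = 5 − 4 = 1, and the invariant factors of ∂_1 are all 1, so H_0 = Z.
  H_1: rank ker ∂_1 − rank ∂_2 = (9 − 4) − 5 = 0, and the invariant factors of ∂_2 are all 1, so H_1 = 0.
  H_2: rank ker ∂_2 − rank ∂_3 = (6 − 5) − 0 = 1, and there is no ∂_3, so H_2 = Z.

As a check, the Euler characteristic is 5 − 9 + 6 = 2, which agrees with 1 − 0 + 1 = 2.

H_0 ≅ Z,  H_1 = 0,  H_2 ≅ Z.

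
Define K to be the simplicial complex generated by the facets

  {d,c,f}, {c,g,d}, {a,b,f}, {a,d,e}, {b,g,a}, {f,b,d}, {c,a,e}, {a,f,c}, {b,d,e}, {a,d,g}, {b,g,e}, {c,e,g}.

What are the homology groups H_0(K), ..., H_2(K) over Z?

Order the vertices as a < b < c < d < e < f < g. Listing each simplex with vertices in this order, K has dimension 2 with simplices:

  0-simplices (7): a, b, c, d, e, f, g
  1-simplices (18): ab, ac, ad, ae, af, ag, bd, be, bf, bg, cd, ce, cf, cg, de, df, dg, eg
  2-simplices (12): abf, abg, ace, acf, ade, adg, bde, bdf, beg, cdf, cdg, ceg

so the chain groups are C_0 ≅ Z^7, C_1 ≅ Z^18, C_2 ≅ Z^12.

∂_1: C_1 → C_0 sends each edge [p,q] (with p < q) to q − p.
As a 7×18 matrix over Z this has rank 6, with invariant factors (1,1,1,1,1,1).

Boundary ∂_2: C_2 → C_1 acts by ∂[p,q,r] = [q,r] − [p,r] + [p,q]. For instance
  ∂ace = ce − ae + ac,
  ∂cdf = df − cf + cd.
The resulting 18×12 matrix has rank 12, and its Smith normal form has invariant factors (1,1,1,1,1,1,1,1,1,1,1,2).

Reading off H_k = ker ∂_k / im ∂_{k+1}:

  H_0: rank C_0 − rank ∂_1 = 7 − 6 = 1, and the invariant factors of ∂_1 are all 1, so H_0 = Z.
  H_1: rank ker ∂_1 − rank ∂_2 = (18 − 6) − 12 = 0, and ∂_2 has invariant factor 2 > 1, so H_1 = Z/2.
  H_2: rank ker ∂_2 − rank ∂_3 = (12 − 12) − 0 = 0, and there is no ∂_3, so H_2 = 0.

H_0 ≅ Z,  H_1 ≅ Z/2,  H_2 = 0.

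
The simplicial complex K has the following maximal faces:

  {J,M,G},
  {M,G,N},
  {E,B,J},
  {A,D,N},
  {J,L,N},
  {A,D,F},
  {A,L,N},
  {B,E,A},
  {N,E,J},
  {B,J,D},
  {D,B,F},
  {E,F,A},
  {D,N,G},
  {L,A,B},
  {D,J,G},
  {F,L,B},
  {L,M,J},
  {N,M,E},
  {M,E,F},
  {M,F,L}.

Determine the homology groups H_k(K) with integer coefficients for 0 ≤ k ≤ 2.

H_0 = Z,  H_1 = Z ⊕ Z/2Z,  H_2 = 0.

Take the total order A < B < D < E < F < G < J < L < M < N on the vertex set. Then K (dimension 2) consists of the simplices:

  0-simplices (10): A, B, D, E, F, G, J, L, M, N
  1-simplices (30): AB, AD, AE, AF, AL, AN, BD, BE, BF, BJ, BL, DF, DG, DJ, DN, EF, EJ, EM, EN, FL, FM, GJ, GM, GN, JL, JM, JN, LM, LN, MN
  2-simplices (20): ABE, ABL, ADF, ADN, AEF, ALN, BDF, BDJ, BEJ, BFL, DGJ, DGN, EFM, EJN, EMN, FLM, GJM, GMN, JLM, JLN

so the chain groups are C_0 ≅ Z^10, C_1 ≅ Z^30, C_2 ≅ Z^20.

∂_1: C_1 → C_0 maps an edge to its endpoints' difference, ∂[p,q] = q − p. For instance
  ∂AB = B − A.
The resulting 10×30 matrix has rank 9, and its Smith normal form has invariant factors (1,1,1,1,1,1,1,1,1).

∂_2: C_2 → C_1 maps a triangle to the signed sum of its edges. For instance
  ∂ADF = DF − AF + AD,
  ∂JLN = LN − JN + JL.
As a 30×20 matrix over Z this has rank 20, with invariant factors (1,1,1,1,1,1,1,1,1,1,1,1,1,1,1,1,1,1,1,2).

Computing H_k = (kernel of ∂_k) / (image of ∂_{k+1}):

  H_0: rank C_0 − rank ∂_1 = 10 − 9 = 1, and the invariant factors of ∂_1 are all 1, so H_0 ≅ Z.
  H_1: rank ker ∂_1 − rank ∂_2 = (30 − 9) − 20 = 1, and ∂_2 has invariant factor 2 > 1, so H_1 ≅ Z ⊕ Z/2Z.
  H_2: rank ker ∂_2 − rank ∂_3 = (20 − 20) − 0 = 0, and there is no ∂_3, so H_2 ≅ 0.

(K is a triangulation of the Klein bottle.)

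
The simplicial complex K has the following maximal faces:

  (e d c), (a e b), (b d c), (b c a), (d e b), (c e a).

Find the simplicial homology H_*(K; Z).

We work with the vertex ordering a < b < c < d < e. The simplices of K, each written with vertices in increasing order, are:

  0-simplices (5): a, b, c, d, e
  1-simplices (9): ab, ac, ae, bc, bd, be, cd, ce, de
  2-simplices (6): abc, abe, ace, bcd, bde, cde

Hence C_0 ≅ Z^5, C_1 ≅ Z^9, C_2 ≅ Z^6.

Boundary ∂_1: C_1 → C_0 maps an edge to its endpoints' difference, ∂[p,q] = q − p. For instance
  ∂ce = e − c.
As a 5×9 matrix over Z this has rank 4, with invariant factors (1,1,1,1).

The boundary map ∂_2: C_2 → C_1 sends each 2-simplex [p,q,r] to [q,r] − [p,r] + [p,q]. For instance
  ∂abc = bc − ac + ab,
  ∂bde = de − be + bd.
This gives a 9×6 integer matrix of rank 5; reducing to Smith normal form yields diagonal entries (1,1,1,1,1).

Computing H_k = (kernel of ∂_k) / (image of ∂_{k+1}):

  H_0: rank C_0 − rank ∂_1 = 5 − 4 = 1, and the invariant factors of ∂_1 are all 1, so H_0 ≅ Z.
  H_1: rank ker ∂_1 − rank ∂_2 = (9 − 4) − 5 = 0, and the invariant factors of ∂_2 are all 1, so H_1 ≅ 0.
  H_2: rank ker ∂_2 − rank ∂_3 = (6 − 5) − 0 = 1, and there is no ∂_3, so H_2 ≅ Z.

H_0 ≅ Z,  H_1 = 0,  H_2 ≅ Z.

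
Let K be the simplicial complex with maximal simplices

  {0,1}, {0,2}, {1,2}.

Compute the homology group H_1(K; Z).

Take the total order 0 < 1 < 2 on the vertex set. Then K (dimension 1) consists of the simplices:

  0-simplices (3): [0], [1], [2]
  1-simplices (3): [0,1], [0,2], [1,2]

Hence C_0 ≅ Z^3, C_1 ≅ Z^3.

∂_1: C_1 → C_0 is given by ∂[p,q] = [q] − [p]. For instance
  ∂[0,2] = [2] − [0].
The resulting 3×3 matrix has rank 2, and its Smith normal form has invariant factors (1,1).

Computing H_k = (kernel of ∂_k) / (image of ∂_{k+1}):

  H_1: rank ker ∂_1 − rank ∂_2 = (3 − 2) − 0 = 1, and there is no ∂_2, so H_1 ≅ Z.

(K is a triangulation of the circle S^1.)

H_1 = Z.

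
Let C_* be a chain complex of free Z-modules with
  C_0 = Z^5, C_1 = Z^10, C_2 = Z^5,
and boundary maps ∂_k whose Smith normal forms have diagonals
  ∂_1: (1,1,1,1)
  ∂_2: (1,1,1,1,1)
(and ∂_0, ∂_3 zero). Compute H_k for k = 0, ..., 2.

H_0 ≅ Z,  H_1 ≅ Z,  H_2 = 0.

H_0: b_0 = 5 − 0 − 4 = 1; torsion from ∂_1 factors > 1: none. So H_0 ≅ Z.
H_1: b_1 = 10 − 4 − 5 = 1; torsion from ∂_2 factors > 1: none. So H_1 ≅ Z.
H_2: b_2 = 5 − 5 − 0 = 0; torsion from ∂_3 factors > 1: none. So H_2 ≅ 0.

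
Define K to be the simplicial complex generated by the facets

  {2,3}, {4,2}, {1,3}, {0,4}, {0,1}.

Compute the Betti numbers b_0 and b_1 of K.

b_0 = 1, b_1 = 1.

K has 5 vertices, 5 edges.
rank ∂_0 = 0, rank ∂_1 = 4 ⇒ b_0 = 5 − 0 − 4 = 1; all invariant factors of ∂_1 are 1 so no torsion. So H_0 = Z.
rank ∂_1 = 4, rank ∂_2 = 0 ⇒ b_1 = 5 − 4 − 0 = 1. So H_1 = Z.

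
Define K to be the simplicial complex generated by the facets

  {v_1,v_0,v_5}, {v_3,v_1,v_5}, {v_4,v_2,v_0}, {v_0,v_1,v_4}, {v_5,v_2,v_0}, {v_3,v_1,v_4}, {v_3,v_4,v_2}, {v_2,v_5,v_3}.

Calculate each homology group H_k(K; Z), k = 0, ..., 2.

H_0 ≅ Z,  H_1 = 0,  H_2 ≅ Z.

We work with the vertex ordering v_0 < v_1 < v_2 < v_3 < v_4 < v_5. The simplices of K, each written with vertices in increasing order, are:

  0-simplices (6): [v_0], [v_1], [v_2], [v_3], [v_4], [v_5]
  1-simplices (12): [v_0,v_1], [v_0,v_2], [v_0,v_4], [v_0,v_5], [v_1,v_3], [v_1,v_4], [v_1,v_5], [v_2,v_3], [v_2,v_4], [v_2,v_5], [v_3,v_4], [v_3,v_5]
  2-simplices (8): [v_0,v_1,v_4], [v_0,v_1,v_5], [v_0,v_2,v_4], [v_0,v_2,v_5], [v_1,v_3,v_4], [v_1,v_3,v_5], [v_2,v_3,v_4], [v_2,v_3,v_5]

giving chain groups C_0 ≅ Z^6, C_1 ≅ Z^12, C_2 ≅ Z^8.

Boundary ∂_1: C_1 → C_0 sends each edge [p,q] (with p < q) to q − p.
This gives a 6×12 integer matrix of rank 5; reducing to Smith normal form yields diagonal entries (1,1,1,1,1).

The boundary map ∂_2: C_2 → C_1 sends each 2-simplex [p,q,r] to [q,r] − [p,r] + [p,q]. For instance
  ∂[v_0,v_2,v_5] = [v_2,v_5] − [v_0,v_5] + [v_0,v_2],
  ∂[v_0,v_1,v_4] = [v_1,v_4] − [v_0,v_4] + [v_0,v_1].
As a 12×8 matrix over Z this has rank 7, with invariant factors (1,1,1,1,1,1,1).

Computing H_k = (kernel of ∂_k) / (image of ∂_{k+1}):

  H_0: rank C_0 − rank ∂_1 = 6 − 5 = 1, and the invariant factors of ∂_1 are all 1, so H_0 = Z.
  H_1: rank ker ∂_1 − rank ∂_2 = (12 − 5) − 7 = 0, and the invariant factors of ∂_2 are all 1, so H_1 = 0.
  H_2: rank ker ∂_2 − rank ∂_3 = (8 − 7) − 0 = 1, and there is no ∂_3, so H_2 = Z.

As a check, the Euler characteristic is 6 − 12 + 8 = 2, which agrees with 1 − 0 + 1 = 2.
(K is a triangulation of the 2-sphere S^2.)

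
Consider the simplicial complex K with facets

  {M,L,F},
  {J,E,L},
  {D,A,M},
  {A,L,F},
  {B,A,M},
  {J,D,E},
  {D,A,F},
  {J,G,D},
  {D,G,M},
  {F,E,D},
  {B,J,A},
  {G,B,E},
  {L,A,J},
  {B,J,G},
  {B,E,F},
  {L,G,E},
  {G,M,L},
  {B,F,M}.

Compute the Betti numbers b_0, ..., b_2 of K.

b_0 = 1, b_1 = 1, b_2 = 0.

Order the vertices as A < B < D < E < F < G < J < L < M. Listing each simplex with vertices in this order, K has dimension 2 with simplices:

  0-simplices (9): A, B, D, E, F, G, J, L, M
  1-simplices (27): AB, AD, AF, AJ, AL, AM, BE, BF, BG, BJ, BM, DE, DF, DG, DJ, DM, EF, EG, EJ, EL, FL, FM, GJ, GL, GM, JL, LM
  2-simplices (18): ABJ, ABM, ADF, ADM, AFL, AJL, BEF, BEG, BFM, BGJ, DEF, DEJ, DGJ, DGM, EGL, EJL, FLM, GLM

giving chain groups C_0 ≅ Z^9, C_1 ≅ Z^27, C_2 ≅ Z^18.

∂_1: C_1 → C_0 sends each edge [p,q] (with p < q) to q − p.
The 9×27 boundary matrix has rank 8 and Smith normal form diag(1,1,1,1,1,1,1,1).

The boundary map ∂_2: C_2 → C_1 sends each 2-simplex [p,q,r] to [q,r] − [p,r] + [p,q]. For instance
  ∂FLM = LM − FM + FL,
  ∂BFM = FM − BM + BF.
As a 27×18 matrix over Z this has rank 18, with invariant factors (1,1,1,1,1,1,1,1,1,1,1,1,1,1,1,1,1,2).

Computing H_k = (kernel of ∂_k) / (image of ∂_{k+1}):

  H_0: rank C_0 − rank ∂_1 = 9 − 8 = 1, and the invariant factors of ∂_1 are all 1, so H_0 = Z.
  H_1: rank ker ∂_1 − rank ∂_2 = (27 − 8) − 18 = 1, and ∂_2 has invariant factor 2 > 1, so H_1 = Z ⊕ Z/2.
  H_2: rank ker ∂_2 − rank ∂_3 = (18 − 18) − 0 = 0, and there is no ∂_3, so H_2 = 0.

(K is a triangulation of the Klein bottle.)

Hence the Betti numbers are b_0 = 1, b_1 = 1, b_2 = 0.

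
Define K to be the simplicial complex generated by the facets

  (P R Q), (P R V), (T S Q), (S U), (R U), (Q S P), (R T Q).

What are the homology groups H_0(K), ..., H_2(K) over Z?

H_0 ≅ Z,  H_1 ≅ Z,  H_2 = 0.

K has 7 vertices, 12 edges, 5 triangles.
rank ∂_0 = 0, rank ∂_1 = 6 ⇒ b_0 = 7 − 0 − 6 = 1; all invariant factors of ∂_1 are 1 so no torsion. So H_0 = Z.
rank ∂_1 = 6, rank ∂_2 = 5 ⇒ b_1 = 12 − 6 − 5 = 1; all invariant factors of ∂_2 are 1 so no torsion. So H_1 = Z.
rank ∂_2 = 5, rank ∂_3 = 0 ⇒ b_2 = 5 − 5 − 0 = 0. So H_2 = 0.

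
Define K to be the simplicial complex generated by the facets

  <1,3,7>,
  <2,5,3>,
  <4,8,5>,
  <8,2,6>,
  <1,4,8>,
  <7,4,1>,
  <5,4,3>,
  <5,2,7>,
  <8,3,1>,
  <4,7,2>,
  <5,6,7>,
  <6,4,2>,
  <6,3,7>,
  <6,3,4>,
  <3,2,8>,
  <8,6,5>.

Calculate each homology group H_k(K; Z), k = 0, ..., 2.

H_0 ≅ Z,  H_1 ≅ Z^2,  H_2 ≅ Z.

Fix the vertex order 1 < 2 < 3 < 4 < 5 < 6 < 7 < 8 and write every simplex with vertices in increasing order. Then dim K = 2 and the simplices of K are:

  0-simplices (8): [1], [2], [3], [4], [5], [6], [7], [8]
  1-simplices (24): (24 of them)
  2-simplices (16): [1,3,7], [1,3,8], [1,4,7], [1,4,8], [2,3,5], [2,3,8], [2,4,6], [2,4,7], [2,5,7], [2,6,8], [3,4,5], [3,4,6], [3,6,7], [4,5,8], [5,6,7], [5,6,8]

giving chain groups C_0 ≅ Z^8, C_1 ≅ Z^24, C_2 ≅ Z^16.

The boundary map ∂_1: C_1 → C_0 maps an edge to its endpoints' difference, ∂[p,q] = q − p. For instance
  ∂[1,3] = [3] − [1].
The resulting 8×24 matrix has rank 7, and its Smith normal form has invariant factors (1,1,1,1,1,1,1).

∂_2: C_2 → C_1 acts by ∂[p,q,r] = [q,r] − [p,r] + [p,q]. For instance
  ∂[1,4,8] = [4,8] − [1,8] + [1,4],
  ∂[1,3,8] = [3,8] − [1,8] + [1,3].
As a 24×16 matrix over Z this has rank 15, with invariant factors (1,1,1,1,1,1,1,1,1,1,1,1,1,1,1).

From H_k ≅ ker(∂_k) / im(∂_{k+1}) we obtain:

  H_0: rank C_0 − rank ∂_1 = 8 − 7 = 1, and the invariant factors of ∂_1 are all 1, so H_0 = Z.
  H_1: rank ker ∂_1 − rank ∂_2 = (24 − 7) − 15 = 2, and the invariant factors of ∂_2 are all 1, so H_1 = Z^2.
  H_2: rank ker ∂_2 − rank ∂_3 = (16 − 15) − 0 = 1, and there is no ∂_3, so H_2 = Z.

(K is a triangulation of the torus T^2.)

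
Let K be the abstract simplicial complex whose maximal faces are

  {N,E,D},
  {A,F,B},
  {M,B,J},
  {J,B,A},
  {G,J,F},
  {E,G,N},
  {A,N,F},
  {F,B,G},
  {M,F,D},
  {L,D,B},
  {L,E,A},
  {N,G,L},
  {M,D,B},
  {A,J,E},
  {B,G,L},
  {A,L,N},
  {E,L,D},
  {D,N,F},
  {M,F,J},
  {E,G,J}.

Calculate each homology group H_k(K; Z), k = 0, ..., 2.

We work with the vertex ordering A < B < D < E < F < G < J < L < M < N. The simplices of K, each written with vertices in increasing order, are:

  0-simplices (10): A, B, D, E, F, G, J, L, M, N
  1-simplices (30): AB, AE, AF, AJ, AL, AN, BD, BF, BG, BJ, BL, BM, DE, DF, DL, DM, DN, EG, EJ, EL, EN, FG, FJ, FM, FN, GJ, GL, GN, JM, LN
  2-simplices (20): ABF, ABJ, AEJ, AEL, AFN, ALN, BDL, BDM, BFG, BGL, BJM, DEL, DEN, DFM, DFN, EGJ, EGN, FGJ, FJM, GLN

so the chain groups are C_0 ≅ Z^10, C_1 ≅ Z^30, C_2 ≅ Z^20.

Boundary ∂_1: C_1 → C_0 is given by ∂[p,q] = [q] − [p]. For instance
  ∂EN = N − E.
The 10×30 boundary matrix has rank 9 and Smith normal form diag(1,1,1,1,1,1,1,1,1).

The boundary map ∂_2: C_2 → C_1 sends each 2-simplex [p,q,r] to [q,r] − [p,r] + [p,q]. For instance
  ∂ABF = BF − AF + AB,
  ∂DFM = FM − DM + DF.
As a 30×20 matrix over Z this has rank 20, with invariant factors (1,1,1,1,1,1,1,1,1,1,1,1,1,1,1,1,1,1,1,2).

From H_k ≅ ker(∂_k) / im(∂_{k+1}) we obtain:

  H_0: rank C_0 − rank ∂_1 = 10 − 9 = 1, and the invariant factors of ∂_1 are all 1, so H_0 = Z.
  H_1: rank ker ∂_1 − rank ∂_2 = (30 − 9) − 20 = 1, and ∂_2 has invariant factor 2 > 1, so H_1 = Z ⊕ Z/2Z.
  H_2: rank ker ∂_2 − rank ∂_3 = (20 − 20) − 0 = 0, and there is no ∂_3, so H_2 = 0.

As a check, the Euler characteristic is 10 − 30 + 20 = 0, which agrees with 1 − 1 + 0 = 0.

H_0 = Z,  H_1 = Z ⊕ Z/2Z,  H_2 = 0.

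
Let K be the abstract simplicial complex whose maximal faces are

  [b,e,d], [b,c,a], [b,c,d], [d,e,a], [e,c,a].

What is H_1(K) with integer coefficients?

H_1 ≅ Z.

Order the vertices as a < b < c < d < e. Listing each simplex with vertices in this order, K has dimension 2 with simplices:

  0-simplices (5): a, b, c, d, e
  1-simplices (10): ab, ac, ad, ae, bc, bd, be, cd, ce, de
  2-simplices (5): abc, ace, ade, bcd, bde

Hence C_0 ≅ Z^5, C_1 ≅ Z^10, C_2 ≅ Z^5.

The boundary map ∂_1: C_1 → C_0 maps an edge to its endpoints' difference, ∂[p,q] = q − p.
As a 5×10 matrix over Z this has rank 4, with invariant factors (1,1,1,1).

Boundary ∂_2: C_2 → C_1 acts by ∂[p,q,r] = [q,r] − [p,r] + [p,q]. For instance
  ∂bde = de − be + bd,
  ∂ade = de − ae + ad.
The 10×5 boundary matrix has rank 5 and Smith normal form diag(1,1,1,1,1).

Computing H_k = (kernel of ∂_k) / (image of ∂_{k+1}):

  H_1: rank ker ∂_1 − rank ∂_2 = (10 − 4) − 5 = 1, and the invariant factors of ∂_2 are all 1, so H_1 ≅ Z.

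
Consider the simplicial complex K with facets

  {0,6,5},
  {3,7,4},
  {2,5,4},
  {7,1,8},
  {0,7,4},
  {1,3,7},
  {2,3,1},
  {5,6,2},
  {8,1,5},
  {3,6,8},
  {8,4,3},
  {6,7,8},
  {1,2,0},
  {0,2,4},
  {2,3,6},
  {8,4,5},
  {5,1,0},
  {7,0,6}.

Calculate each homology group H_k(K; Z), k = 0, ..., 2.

H_0 = Z,  H_1 = Z ⊕ Z/2,  H_2 = 0.

We work with the vertex ordering 0 < 1 < 2 < 3 < 4 < 5 < 6 < 7 < 8. The simplices of K, each written with vertices in increasing order, are:

  0-simplices (9): [0], [1], [2], [3], [4], [5], [6], [7], [8]
  1-simplices (27): (27 of them)
  2-simplices (18): [0,1,2], [0,1,5], [0,2,4], [0,4,7], [0,5,6], [0,6,7], [1,2,3], [1,3,7], [1,5,8], [1,7,8], [2,3,6], [2,4,5], [2,5,6], [3,4,7], [3,4,8], [3,6,8], [4,5,8], [6,7,8]

giving chain groups C_0 ≅ Z^9, C_1 ≅ Z^27, C_2 ≅ Z^18.

∂_1: C_1 → C_0 is given by ∂[p,q] = [q] − [p]. For instance
  ∂[2,3] = [3] − [2].
This gives a 9×27 integer matrix of rank 8; reducing to Smith normal form yields diagonal entries (1,1,1,1,1,1,1,1).

Boundary ∂_2: C_2 → C_1 maps a triangle to the signed sum of its edges. For instance
  ∂[1,5,8] = [5,8] − [1,8] + [1,5],
  ∂[3,4,7] = [4,7] − [3,7] + [3,4].
This gives a 27×18 integer matrix of rank 18; reducing to Smith normal form yields diagonal entries (1,1,1,1,1,1,1,1,1,1,1,1,1,1,1,1,1,2).

Reading off H_k = ker ∂_k / im ∂_{k+1}:

  H_0: rank C_0 − rank ∂_1 = 9 − 8 = 1, and the invariant factors of ∂_1 are all 1, so H_0 = Z.
  H_1: rank ker ∂_1 − rank ∂_2 = (27 − 8) − 18 = 1, and ∂_2 has invariant factor 2 > 1, so H_1 = Z ⊕ Z/2.
  H_2: rank ker ∂_2 − rank ∂_3 = (18 − 18) − 0 = 0, and there is no ∂_3, so H_2 = 0.

As a check, the Euler characteristic is 9 − 27 + 18 = 0, which agrees with 1 − 1 + 0 = 0.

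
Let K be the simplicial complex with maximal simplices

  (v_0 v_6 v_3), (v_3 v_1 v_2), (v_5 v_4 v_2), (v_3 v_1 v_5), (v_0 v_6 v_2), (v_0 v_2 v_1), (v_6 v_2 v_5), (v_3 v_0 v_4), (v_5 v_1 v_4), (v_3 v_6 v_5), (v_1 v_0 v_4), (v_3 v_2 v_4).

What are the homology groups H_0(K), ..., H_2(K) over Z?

H_0 ≅ Z,  H_1 ≅ Z/2,  H_2 = 0.

K has 7 vertices, 18 edges, 12 triangles.
rank ∂_0 = 0, rank ∂_1 = 6 ⇒ b_0 = 7 − 0 − 6 = 1; all invariant factors of ∂_1 are 1 so no torsion. So H_0 ≅ Z.
rank ∂_1 = 6, rank ∂_2 = 12 ⇒ b_1 = 18 − 6 − 12 = 0; ∂_2 has invariant factor(s) [2] giving torsion. So H_1 ≅ Z/2.
rank ∂_2 = 12, rank ∂_3 = 0 ⇒ b_2 = 12 − 12 − 0 = 0. So H_2 ≅ 0.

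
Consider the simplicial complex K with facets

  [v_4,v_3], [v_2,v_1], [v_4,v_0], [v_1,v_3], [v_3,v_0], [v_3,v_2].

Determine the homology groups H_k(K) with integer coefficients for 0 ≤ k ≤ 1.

H_0 ≅ Z,  H_1 ≅ Z^2.

Fix the vertex order v_0 < v_1 < v_2 < v_3 < v_4 and write every simplex with vertices in increasing order. Then dim K = 1 and the simplices of K are:

  0-simplices (5): [v_0], [v_1], [v_2], [v_3], [v_4]
  1-simplices (6): [v_0,v_3], [v_0,v_4], [v_1,v_2], [v_1,v_3], [v_2,v_3], [v_3,v_4]

Hence C_0 ≅ Z^5, C_1 ≅ Z^6.

∂_1: C_1 → C_0 maps an edge to its endpoints' difference, ∂[p,q] = q − p.
The 5×6 boundary matrix has rank 4 and Smith normal form diag(1,1,1,1).

Computing H_k = (kernel of ∂_k) / (image of ∂_{k+1}):

  H_0: rank C_0 − rank ∂_1 = 5 − 4 = 1, and the invariant factors of ∂_1 are all 1, so H_0 ≅ Z.
  H_1: rank ker ∂_1 − rank ∂_2 = (6 − 4) − 0 = 2, and there is no ∂_2, so H_1 ≅ Z^2.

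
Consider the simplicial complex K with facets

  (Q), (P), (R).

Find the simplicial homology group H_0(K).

H_0 ≅ Z^3.

Take the total order P < Q < R on the vertex set. Then K (dimension 0) consists of the simplices:

  0-simplices (3): P, Q, R

so the chain groups are C_0 ≅ Z^3.

Computing H_k = (kernel of ∂_k) / (image of ∂_{k+1}):

  H_0: rank C_0 − rank ∂_1 = 3 − 0 = 3, and there is no ∂_1, so H_0 ≅ Z^3.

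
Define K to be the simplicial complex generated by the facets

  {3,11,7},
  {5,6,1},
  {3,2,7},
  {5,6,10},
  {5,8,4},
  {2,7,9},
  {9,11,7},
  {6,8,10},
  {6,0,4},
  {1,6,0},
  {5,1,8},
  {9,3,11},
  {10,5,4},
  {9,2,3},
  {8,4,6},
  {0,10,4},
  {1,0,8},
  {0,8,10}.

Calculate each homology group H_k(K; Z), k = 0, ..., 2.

H_0 = Z^2,  H_1 = Z/2,  H_2 = Z.

Fix the vertex order 0 < 1 < 2 < 3 < 4 < 5 < 6 < 7 < 8 < 9 < 10 < 11 and write every simplex with vertices in increasing order. Then dim K = 2 and the simplices of K are:

  0-simplices (12): [0], [1], [2], [3], [4], [5], [6], [7], [8], [9], [10], [11]
  1-simplices (27): (27 of them)
  2-simplices (18): (18 of them)

so the chain groups are C_0 ≅ Z^12, C_1 ≅ Z^27, C_2 ≅ Z^18.

∂_1: C_1 → C_0 sends each edge [p,q] (with p < q) to q − p. For instance
  ∂[0,6] = [6] − [0].
This gives a 12×27 integer matrix of rank 10; reducing to Smith normal form yields diagonal entries (1,1,1,1,1,1,1,1,1,1).

The boundary map ∂_2: C_2 → C_1 maps a triangle to the signed sum of its edges. For instance
  ∂[0,1,8] = [1,8] − [0,8] + [0,1],
  ∂[4,5,8] = [5,8] − [4,8] + [4,5].
The 27×18 boundary matrix has rank 17 and Smith normal form diag(1,1,1,1,1,1,1,1,1,1,1,1,1,1,1,1,2).

Computing H_k = (kernel of ∂_k) / (image of ∂_{k+1}):

  H_0: rank C_0 − rank ∂_1 = 12 − 10 = 2, and the invariant factors of ∂_1 are all 1, so H_0 ≅ Z^2.
  H_1: rank ker ∂_1 − rank ∂_2 = (27 − 10) − 17 = 0, and ∂_2 has invariant factor 2 > 1, so H_1 ≅ Z/2.
  H_2: rank ker ∂_2 − rank ∂_3 = (18 − 17) − 0 = 1, and there is no ∂_3, so H_2 ≅ Z.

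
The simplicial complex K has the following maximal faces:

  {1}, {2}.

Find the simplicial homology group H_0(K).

H_0 = Z^2.

K has 2 vertices.
rank ∂_0 = 0, rank ∂_1 = 0 ⇒ b_0 = 2 − 0 − 0 = 2. So H_0 ≅ Z^2.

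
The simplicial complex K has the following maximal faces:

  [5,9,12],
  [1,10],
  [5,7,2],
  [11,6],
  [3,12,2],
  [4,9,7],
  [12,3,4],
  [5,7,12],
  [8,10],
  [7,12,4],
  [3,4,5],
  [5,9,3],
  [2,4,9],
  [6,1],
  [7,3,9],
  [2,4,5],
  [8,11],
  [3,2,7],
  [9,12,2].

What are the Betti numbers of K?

b_0 = 2, b_1 = 3, b_2 = 1.

Order the vertices as 1 < 2 < 3 < 4 < 5 < 6 < 7 < 8 < 9 < 10 < 11 < 12. Listing each simplex with vertices in this order, K has dimension 2 with simplices:

  0-simplices (12): [1], [2], [3], [4], [5], [6], [7], [8], [9], [10], [11], [12]
  1-simplices (26): (26 of them)
  2-simplices (14): [2,3,7], [2,3,12], [2,4,5], [2,4,9], [2,5,7], [2,9,12], [3,4,5], [3,4,12], [3,5,9], [3,7,9], [4,7,9], [4,7,12], [5,7,12], [5,9,12]

so the chain groups are C_0 ≅ Z^12, C_1 ≅ Z^26, C_2 ≅ Z^14.

Boundary ∂_1: C_1 → C_0 maps an edge to its endpoints' difference, ∂[p,q] = q − p. For instance
  ∂[5,9] = [9] − [5].
The resulting 12×26 matrix has rank 10, and its Smith normal form has invariant factors (1,1,1,1,1,1,1,1,1,1).

Boundary ∂_2: C_2 → C_1 maps a triangle to the signed sum of its edges. For instance
  ∂[5,7,12] = [7,12] − [5,12] + [5,7],
  ∂[2,3,7] = [3,7] − [2,7] + [2,3].
As a 26×14 matrix over Z this has rank 13, with invariant factors (1,1,1,1,1,1,1,1,1,1,1,1,1).

Computing H_k = (kernel of ∂_k) / (image of ∂_{k+1}):

  H_0: rank C_0 − rank ∂_1 = 12 − 10 = 2, and the invariant factors of ∂_1 are all 1, so H_0 = Z^2.
  H_1: rank ker ∂_1 − rank ∂_2 = (26 − 10) − 13 = 3, and the invariant factors of ∂_2 are all 1, so H_1 = Z^3.
  H_2: rank ker ∂_2 − rank ∂_3 = (14 − 13) − 0 = 1, and there is no ∂_3, so H_2 = Z.

(K is a triangulation of the disjoint union of the circle S^1 and the torus T^2.)

Hence the Betti numbers are b_0 = 2, b_1 = 3, b_2 = 1.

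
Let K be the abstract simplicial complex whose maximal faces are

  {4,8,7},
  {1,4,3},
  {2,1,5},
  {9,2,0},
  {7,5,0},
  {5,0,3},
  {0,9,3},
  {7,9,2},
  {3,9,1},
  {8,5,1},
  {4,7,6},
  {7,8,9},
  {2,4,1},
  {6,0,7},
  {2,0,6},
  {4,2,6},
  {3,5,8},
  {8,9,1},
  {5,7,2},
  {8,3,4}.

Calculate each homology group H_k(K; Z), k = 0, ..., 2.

H_0 ≅ Z,  H_1 ≅ Z ⊕ Z/2,  H_2 = 0.

We work with the vertex ordering 0 < 1 < 2 < 3 < 4 < 5 < 6 < 7 < 8 < 9. The simplices of K, each written with vertices in increasing order, are:

  0-simplices (10): [0], [1], [2], [3], [4], [5], [6], [7], [8], [9]
  1-simplices (30): (30 of them)
  2-simplices (20): (20 of them)

giving chain groups C_0 ≅ Z^10, C_1 ≅ Z^30, C_2 ≅ Z^20.

Boundary ∂_1: C_1 → C_0 maps an edge to its endpoints' difference, ∂[p,q] = q − p. For instance
  ∂[8,9] = [9] − [8].
The resulting 10×30 matrix has rank 9, and its Smith normal form has invariant factors (1,1,1,1,1,1,1,1,1).

∂_2: C_2 → C_1 sends each 2-simplex [p,q,r] to [q,r] − [p,r] + [p,q]. For instance
  ∂[2,4,6] = [4,6] − [2,6] + [2,4],
  ∂[0,6,7] = [6,7] − [0,7] + [0,6].
The 30×20 boundary matrix has rank 20 and Smith normal form diag(1,1,1,1,1,1,1,1,1,1,1,1,1,1,1,1,1,1,1,2).

Computing H_k = (kernel of ∂_k) / (image of ∂_{k+1}):

  H_0: rank C_0 − rank ∂_1 = 10 − 9 = 1, and the invariant factors of ∂_1 are all 1, so H_0 = Z.
  H_1: rank ker ∂_1 − rank ∂_2 = (30 − 9) − 20 = 1, and ∂_2 has invariant factor 2 > 1, so H_1 = Z ⊕ Z/2.
  H_2: rank ker ∂_2 − rank ∂_3 = (20 − 20) − 0 = 0, and there is no ∂_3, so H_2 = 0.

(K is a triangulation of the Klein bottle.)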